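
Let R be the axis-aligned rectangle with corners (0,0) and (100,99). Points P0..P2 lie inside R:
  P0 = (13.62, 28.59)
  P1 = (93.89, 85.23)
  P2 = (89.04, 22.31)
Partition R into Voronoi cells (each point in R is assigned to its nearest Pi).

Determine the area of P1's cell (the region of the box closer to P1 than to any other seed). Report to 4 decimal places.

1. box [0,100]×[0,99]: [(0, 0) (100, 0) (100, 99) (0, 99)]
2. ⊥bis P1·P0 via (53.755,56.91): [(93.9118, 0) (100, 0) (100, 99) (24.0555, 99)]  |A|=4060.6203
3. ⊥bis P1·P2 via (91.465,53.77): [(53.929, 56.6633) (100, 53.1121) (100, 99) (24.0555, 99)]  |A|=2664.6673
4. canonical 4-gon: [(53.929, 56.6633) (100, 53.1121) (100, 99) (24.0555, 99)]
5. shoelace: 2664.6673

Area of P1's cell: 2664.6673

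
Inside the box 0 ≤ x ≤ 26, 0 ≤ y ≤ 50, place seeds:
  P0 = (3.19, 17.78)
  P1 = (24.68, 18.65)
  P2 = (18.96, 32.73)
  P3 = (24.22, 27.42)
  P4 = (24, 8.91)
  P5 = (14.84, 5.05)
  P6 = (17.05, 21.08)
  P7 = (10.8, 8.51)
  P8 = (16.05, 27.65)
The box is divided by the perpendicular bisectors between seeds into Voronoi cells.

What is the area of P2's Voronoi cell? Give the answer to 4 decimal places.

Area of P2's cell: 421.3654

1. box [0,26]×[0,50]: [(0, 0) (26, 0) (26, 50) (0, 50)]
2. ⊥bis P2·P0 via (11.075,25.255): [(0, 36.9375) (26, 9.5114) (26, 50) (0, 50)]  |A|=696.1652
3. ⊥bis P2·P1 via (21.82,25.69): [(0, 36.9375) (13.7649, 22.4176) (26, 27.3881) (26, 50) (0, 50)]  |A|=586.8029
4. ⊥bis P2·P3 via (21.59,30.075): [(0, 36.9375) (13.7649, 22.4176) (13.9258, 22.483) (26, 34.4435) (26, 50) (0, 50)]  |A|=544.2092
5. ⊥bis P2·P4 via (21.48,20.82): [(0, 36.9375) (13.7649, 22.4176) (13.9258, 22.483) (26, 34.4435) (26, 50) (0, 50)]  |A|=544.2092
6. ⊥bis P2·P5 via (16.9,18.89): [(0, 36.9375) (13.7649, 22.4176) (13.9258, 22.483) (26, 34.4435) (26, 50) (0, 50)]  |A|=544.2092
7. ⊥bis P2·P6 via (18.005,26.905): [(0, 36.9375) (7.9476, 28.5539) (18.3352, 26.8509) (26, 34.4435) (26, 50) (0, 50)]  |A|=517.0847
8. ⊥bis P2·P7 via (14.88,20.62): [(0, 36.9375) (7.9476, 28.5539) (18.3352, 26.8509) (26, 34.4435) (26, 50) (0, 50)]  |A|=517.0847
9. ⊥bis P2·P8 via (17.505,30.19): [(0, 40.2175) (20.1668, 28.6652) (26, 34.4435) (26, 50) (0, 50)]  |A|=421.3654
10. canonical 5-gon: [(0, 40.2175) (20.1668, 28.6652) (26, 34.4435) (26, 50) (0, 50)]
11. shoelace: 421.3654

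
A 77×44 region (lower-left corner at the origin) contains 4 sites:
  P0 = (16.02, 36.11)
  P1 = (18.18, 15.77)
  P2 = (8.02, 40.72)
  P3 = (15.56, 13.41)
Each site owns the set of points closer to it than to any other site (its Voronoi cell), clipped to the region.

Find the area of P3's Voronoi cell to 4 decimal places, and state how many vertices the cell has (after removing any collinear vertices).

Area of P3's cell: 466.1214 (5 vertices)

1. box [0,77]×[0,44]: [(0, 0) (77, 0) (77, 44) (0, 44)]
2. ⊥bis P3·P0 via (15.79,24.76): [(0, 25.08) (0, 0) (77, 0) (77, 23.5196)]  |A|=1871.0844
3. ⊥bis P3·P1 via (16.87,14.59): [(7.559, 24.9268) (0, 25.08) (0, 0) (30.0121, 0)]  |A|=468.8429
4. ⊥bis P3·P2 via (11.79,27.065): [(7.559, 24.9268) (4.2856, 24.9931) (0, 23.8099) (0, 0) (30.0121, 0)]  |A|=466.1214
5. canonical 5-gon: [(7.559, 24.9268) (4.2856, 24.9931) (0, 23.8099) (0, 0) (30.0121, 0)]
6. shoelace: 466.1214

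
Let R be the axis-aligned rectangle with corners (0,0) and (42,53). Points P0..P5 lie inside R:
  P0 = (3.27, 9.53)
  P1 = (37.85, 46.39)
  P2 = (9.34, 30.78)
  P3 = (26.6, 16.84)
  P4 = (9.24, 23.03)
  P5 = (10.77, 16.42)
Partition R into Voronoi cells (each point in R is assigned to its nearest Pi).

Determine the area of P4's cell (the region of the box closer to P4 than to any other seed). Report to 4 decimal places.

1. box [0,42]×[0,53]: [(0, 0) (42, 0) (42, 53) (0, 53)]
2. ⊥bis P4·P0 via (6.255,16.28): [(0, 19.0461) (42, 0.4728) (42, 53) (0, 53)]  |A|=1816.1038
3. ⊥bis P4·P1 via (23.545,34.71): [(0, 19.0461) (42, 0.4728) (42, 12.1074) (8.6113, 53) (0, 53)]  |A|=1133.427
4. ⊥bis P4·P2 via (9.29,26.905): [(0, 27.0249) (0, 19.0461) (42, 0.4728) (42, 12.1074) (30.1374, 26.636)]  |A|=628.5019
5. ⊥bis P4·P3 via (17.92,19.935): [(20.3544, 26.7622) (0, 27.0249) (0, 19.0461) (15.2054, 12.3219)]  |A|=208.2982
6. ⊥bis P4·P5 via (10.005,19.725): [(18.5504, 21.703) (20.3544, 26.7622) (0, 27.0249) (0, 19.0461) (2.4298, 17.9716)]  |A|=138.9247
7. canonical 5-gon: [(18.5504, 21.703) (20.3544, 26.7622) (0, 27.0249) (0, 19.0461) (2.4298, 17.9716)]
8. shoelace: 138.9247

Area of P4's cell: 138.9247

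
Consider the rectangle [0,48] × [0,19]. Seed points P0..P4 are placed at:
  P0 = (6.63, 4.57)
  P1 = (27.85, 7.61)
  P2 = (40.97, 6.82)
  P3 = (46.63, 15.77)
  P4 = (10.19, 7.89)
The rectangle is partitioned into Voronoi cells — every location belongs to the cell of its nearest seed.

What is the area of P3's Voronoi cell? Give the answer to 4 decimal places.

Area of P3's cell: 82.2648

1. box [0,48]×[0,19]: [(0, 0) (48, 0) (48, 19) (0, 19)]
2. ⊥bis P3·P0 via (26.63,10.17): [(29.4776, 0) (48, 0) (48, 19) (24.1576, 19)]  |A|=402.4656
3. ⊥bis P3·P1 via (37.24,11.69): [(42.3194, 0) (48, 0) (48, 19) (34.0638, 19)]  |A|=186.3603
4. ⊥bis P3·P2 via (43.8,11.295): [(34.9911, 16.8658) (48, 8.6389) (48, 19) (34.0638, 19)]  |A|=82.2648
5. ⊥bis P3·P4 via (28.41,11.83): [(34.9911, 16.8658) (48, 8.6389) (48, 19) (34.0638, 19)]  |A|=82.2648
6. canonical 4-gon: [(34.9911, 16.8658) (48, 8.6389) (48, 19) (34.0638, 19)]
7. shoelace: 82.2648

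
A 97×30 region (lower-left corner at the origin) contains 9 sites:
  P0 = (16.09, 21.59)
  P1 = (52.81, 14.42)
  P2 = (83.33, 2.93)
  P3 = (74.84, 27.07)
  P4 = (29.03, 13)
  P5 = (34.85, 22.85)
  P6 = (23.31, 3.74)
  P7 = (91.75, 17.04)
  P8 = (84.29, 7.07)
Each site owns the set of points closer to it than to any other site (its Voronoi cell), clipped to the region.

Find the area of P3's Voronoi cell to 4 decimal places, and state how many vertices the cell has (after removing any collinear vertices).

Area of P3's cell: 318.1380 (4 vertices)

1. box [0,97]×[0,30]: [(0, 0) (97, 0) (97, 30) (0, 30)]
2. ⊥bis P3·P0 via (45.465,24.33): [(47.7344, 0) (97, 0) (97, 30) (44.9361, 30)]  |A|=1519.9419
3. ⊥bis P3·P1 via (63.825,20.745): [(75.7371, 0) (97, 0) (97, 30) (58.5106, 30)]  |A|=896.2837
4. ⊥bis P3·P2 via (79.085,15): [(69.1336, 11.5001) (97, 21.3007) (97, 30) (58.5106, 30)]  |A|=477.2343
5. ⊥bis P3·P4 via (51.935,20.035): [(69.1336, 11.5001) (97, 21.3007) (97, 30) (58.5106, 30)]  |A|=477.2343
6. ⊥bis P3·P5 via (54.845,24.96): [(69.1336, 11.5001) (97, 21.3007) (97, 30) (58.5106, 30)]  |A|=477.2343
7. ⊥bis P3·P6 via (49.075,15.405): [(69.1336, 11.5001) (97, 21.3007) (97, 30) (58.5106, 30)]  |A|=477.2343
8. ⊥bis P3·P7 via (83.295,22.055): [(69.1336, 11.5001) (79.1171, 15.0113) (88.0075, 30) (58.5106, 30)]  |A|=332.0567
9. ⊥bis P3·P8 via (79.565,17.07): [(68.844, 12.0043) (80.6393, 17.5776) (88.0075, 30) (58.5106, 30)]  |A|=318.138
10. canonical 4-gon: [(68.844, 12.0043) (80.6393, 17.5776) (88.0075, 30) (58.5106, 30)]
11. shoelace: 318.138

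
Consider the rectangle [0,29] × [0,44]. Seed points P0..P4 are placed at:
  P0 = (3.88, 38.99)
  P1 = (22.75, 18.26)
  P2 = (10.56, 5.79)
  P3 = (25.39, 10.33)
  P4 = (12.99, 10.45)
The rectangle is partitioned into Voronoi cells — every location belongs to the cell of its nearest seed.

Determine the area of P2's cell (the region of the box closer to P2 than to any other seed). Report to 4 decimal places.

Area of P2's cell: 180.1949

1. box [0,29]×[0,44]: [(0, 0) (29, 0) (29, 44) (0, 44)]
2. ⊥bis P2·P0 via (7.22,22.39): [(0, 20.9373) (0, 0) (29, 0) (29, 26.7722)]  |A|=691.7884
3. ⊥bis P2·P1 via (16.655,12.025): [(6.2513, 22.1951) (0, 20.9373) (0, 0) (28.9562, 0)]  |A|=386.7856
4. ⊥bis P2·P3 via (17.975,8.06): [(16.8065, 11.8769) (6.2513, 22.1951) (0, 20.9373) (0, 0) (20.4425, 0)]  |A|=336.2272
5. ⊥bis P2·P4 via (11.775,8.12): [(19.1309, 4.2842) (0, 14.2602) (0, 0) (20.4425, 0)]  |A|=180.1949
6. canonical 4-gon: [(19.1309, 4.2842) (0, 14.2602) (0, 0) (20.4425, 0)]
7. shoelace: 180.1949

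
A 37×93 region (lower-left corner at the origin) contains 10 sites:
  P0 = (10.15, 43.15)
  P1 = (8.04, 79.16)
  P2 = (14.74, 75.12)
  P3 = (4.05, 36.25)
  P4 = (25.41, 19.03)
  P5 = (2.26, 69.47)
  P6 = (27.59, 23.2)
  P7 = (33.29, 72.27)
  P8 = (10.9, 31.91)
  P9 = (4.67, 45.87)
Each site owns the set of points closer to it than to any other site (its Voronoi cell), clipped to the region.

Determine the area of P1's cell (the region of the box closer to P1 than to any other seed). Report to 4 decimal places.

Area of P1's cell: 282.8575

1. box [0,37]×[0,93]: [(0, 0) (37, 0) (37, 93) (0, 93)]
2. ⊥bis P1·P0 via (9.095,61.155): [(0, 60.6221) (37, 62.7901) (37, 93) (0, 93)]  |A|=1157.8749
3. ⊥bis P1·P2 via (11.39,77.14): [(0, 60.6221) (1.4823, 60.7089) (20.9533, 93) (0, 93)]  |A|=362.3
4. ⊥bis P1·P3 via (6.045,57.705): [(0, 60.6221) (1.4823, 60.7089) (20.9533, 93) (0, 93)]  |A|=362.3
5. ⊥bis P1·P4 via (16.725,49.095): [(0, 60.6221) (1.4823, 60.7089) (20.9533, 93) (0, 93)]  |A|=362.3
6. ⊥bis P1·P5 via (5.15,74.315): [(0, 77.3869) (8.4865, 72.3248) (20.9533, 93) (0, 93)]  |A|=282.8575
7. ⊥bis P1·P6 via (17.815,51.18): [(0, 77.3869) (8.4865, 72.3248) (20.9533, 93) (0, 93)]  |A|=282.8575
8. ⊥bis P1·P7 via (20.665,75.715): [(0, 77.3869) (8.4865, 72.3248) (20.9533, 93) (0, 93)]  |A|=282.8575
9. ⊥bis P1·P8 via (9.47,55.535): [(0, 77.3869) (8.4865, 72.3248) (20.9533, 93) (0, 93)]  |A|=282.8575
10. ⊥bis P1·P9 via (6.355,62.515): [(0, 77.3869) (8.4865, 72.3248) (20.9533, 93) (0, 93)]  |A|=282.8575
11. canonical 4-gon: [(0, 77.3869) (8.4865, 72.3248) (20.9533, 93) (0, 93)]
12. shoelace: 282.8575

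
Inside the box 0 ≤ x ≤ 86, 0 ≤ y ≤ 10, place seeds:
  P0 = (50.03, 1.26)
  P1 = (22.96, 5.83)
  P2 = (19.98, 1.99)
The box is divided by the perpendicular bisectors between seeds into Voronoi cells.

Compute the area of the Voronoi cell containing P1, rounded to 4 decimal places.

1. box [0,86]×[0,10]: [(0, 0) (86, 0) (86, 10) (0, 10)]
2. ⊥bis P1·P0 via (36.495,3.545): [(0, 0) (35.8965, 0) (37.5847, 10) (0, 10)]  |A|=367.4064
3. ⊥bis P1·P2 via (21.47,3.91): [(26.5084, 0) (35.8965, 0) (37.5847, 10) (13.6225, 10)]  |A|=166.752
4. canonical 4-gon: [(26.5084, 0) (35.8965, 0) (37.5847, 10) (13.6225, 10)]
5. shoelace: 166.752

Area of P1's cell: 166.7520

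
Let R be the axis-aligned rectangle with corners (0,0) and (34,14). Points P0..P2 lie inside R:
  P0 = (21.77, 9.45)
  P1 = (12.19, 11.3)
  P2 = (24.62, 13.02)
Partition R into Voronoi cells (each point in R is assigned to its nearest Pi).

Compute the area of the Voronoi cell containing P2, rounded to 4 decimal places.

1. box [0,34]×[0,14]: [(0, 0) (34, 0) (34, 14) (0, 14)]
2. ⊥bis P2·P0 via (23.195,11.235): [(34, 2.6092) (34, 14) (19.7315, 14)]  |A|=81.2653
3. ⊥bis P2·P1 via (18.405,12.16): [(34, 2.6092) (34, 14) (19.7315, 14)]  |A|=81.2653
4. canonical 3-gon: [(34, 2.6092) (34, 14) (19.7315, 14)]
5. shoelace: 81.2653

Area of P2's cell: 81.2653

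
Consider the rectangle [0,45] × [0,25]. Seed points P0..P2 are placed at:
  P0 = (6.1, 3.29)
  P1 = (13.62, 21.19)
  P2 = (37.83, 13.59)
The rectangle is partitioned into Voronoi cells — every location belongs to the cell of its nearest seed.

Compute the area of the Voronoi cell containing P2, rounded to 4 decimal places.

Area of P2's cell: 504.8234

1. box [0,45]×[0,25]: [(0, 0) (45, 0) (45, 25) (0, 25)]
2. ⊥bis P2·P0 via (21.965,8.44): [(24.7047, 0) (45, 0) (45, 25) (16.5894, 25)]  |A|=608.8233
3. ⊥bis P2·P1 via (25.725,17.39): [(22.4482, 6.9516) (24.7047, 0) (45, 0) (45, 25) (28.1139, 25)]  |A|=504.8234
4. canonical 5-gon: [(22.4482, 6.9516) (24.7047, 0) (45, 0) (45, 25) (28.1139, 25)]
5. shoelace: 504.8234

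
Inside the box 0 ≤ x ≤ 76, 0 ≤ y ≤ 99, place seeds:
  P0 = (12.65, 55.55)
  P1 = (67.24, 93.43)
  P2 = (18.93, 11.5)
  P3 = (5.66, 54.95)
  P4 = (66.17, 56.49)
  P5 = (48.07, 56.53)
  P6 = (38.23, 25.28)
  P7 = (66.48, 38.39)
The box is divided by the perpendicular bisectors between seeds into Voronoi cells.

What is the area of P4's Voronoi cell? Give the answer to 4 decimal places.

Area of P4's cell: 519.2875

1. box [0,76]×[0,99]: [(0, 0) (76, 0) (76, 99) (0, 99)]
2. ⊥bis P4·P0 via (39.41,56.02): [(40.3939, 0) (76, 0) (76, 99) (38.6551, 99)]  |A|=3611.0731
3. ⊥bis P4·P1 via (66.705,74.96): [(39.0633, 75.7607) (40.3939, 0) (76, 0) (76, 74.6908)]  |A|=2728.1863
4. ⊥bis P4·P2 via (42.55,33.995): [(39.0633, 75.7607) (39.7451, 36.9402) (74.9258, 0) (76, 0) (76, 74.6908)]  |A|=2090.3785
5. ⊥bis P4·P3 via (35.915,55.72): [(39.0633, 75.7607) (39.7451, 36.9402) (74.9258, 0) (76, 0) (76, 74.6908)]  |A|=2090.3785
6. ⊥bis P4·P5 via (57.12,56.51): [(57.1614, 75.2364) (57.0366, 18.7839) (74.9258, 0) (76, 0) (76, 74.6908)]  |A|=1250.0608
7. ⊥bis P4·P6 via (52.2,40.885): [(57.1614, 75.2364) (57.0758, 36.52) (76, 19.5786) (76, 74.6908)]  |A|=886.181
8. ⊥bis P4·P7 via (66.325,47.44): [(57.1614, 75.2364) (57.0996, 47.282) (76, 47.6057) (76, 74.6908)]  |A|=519.2875
9. canonical 4-gon: [(57.1614, 75.2364) (57.0996, 47.282) (76, 47.6057) (76, 74.6908)]
10. shoelace: 519.2875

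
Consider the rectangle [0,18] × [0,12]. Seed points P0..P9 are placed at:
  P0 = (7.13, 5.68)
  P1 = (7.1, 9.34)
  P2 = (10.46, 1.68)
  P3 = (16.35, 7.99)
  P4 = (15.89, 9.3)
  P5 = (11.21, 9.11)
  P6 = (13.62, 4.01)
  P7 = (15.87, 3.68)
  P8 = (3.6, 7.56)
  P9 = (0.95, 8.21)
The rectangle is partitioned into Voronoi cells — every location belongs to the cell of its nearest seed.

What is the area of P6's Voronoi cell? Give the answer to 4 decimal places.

1. box [0,18]×[0,12]: [(0, 0) (18, 0) (18, 12) (0, 12)]
2. ⊥bis P6·P0 via (10.375,4.845): [(9.1283, 0) (18, 0) (18, 12) (12.2161, 12)]  |A|=87.9336
3. ⊥bis P6·P1 via (10.36,6.675): [(11.0691, 7.5424) (9.1283, 0) (18, 0) (18, 12) (14.7131, 12)]  |A|=82.3683
4. ⊥bis P6·P2 via (12.04,2.845): [(11.0691, 7.5424) (10.4242, 5.0363) (14.1377, 0) (18, 0) (18, 12) (14.7131, 12)]  |A|=69.7536
5. ⊥bis P6·P3 via (14.985,6): [(11.6681, 8.2752) (11.0691, 7.5424) (10.4242, 5.0363) (14.1377, 0) (18, 0) (18, 3.9319)]  |A|=38.089
6. ⊥bis P6·P4 via (14.755,6.655): [(12.8189, 7.4858) (11.4892, 8.0564) (11.0691, 7.5424) (10.4242, 5.0363) (14.1377, 0) (18, 0) (18, 3.9319)]  |A|=37.8925
7. ⊥bis P6·P5 via (12.415,6.56): [(13.4533, 7.0506) (10.595, 5.7) (10.4242, 5.0363) (14.1377, 0) (18, 0) (18, 3.9319)]  |A|=34.7552
8. ⊥bis P6·P7 via (14.745,3.845): [(15.0541, 5.9526) (13.4533, 7.0506) (10.595, 5.7) (10.4242, 5.0363) (14.1377, 0) (14.1811, 0)]  |A|=17.5974
9. ⊥bis P6·P8 via (8.61,5.785): [(15.0541, 5.9526) (13.4533, 7.0506) (10.595, 5.7) (10.4242, 5.0363) (14.1377, 0) (14.1811, 0)]  |A|=17.5974
10. ⊥bis P6·P9 via (7.285,6.11): [(15.0541, 5.9526) (13.4533, 7.0506) (10.595, 5.7) (10.4242, 5.0363) (14.1377, 0) (14.1811, 0)]  |A|=17.5974
11. canonical 6-gon: [(15.0541, 5.9526) (13.4533, 7.0506) (10.595, 5.7) (10.4242, 5.0363) (14.1377, 0) (14.1811, 0)]
12. shoelace: 17.5974

Area of P6's cell: 17.5974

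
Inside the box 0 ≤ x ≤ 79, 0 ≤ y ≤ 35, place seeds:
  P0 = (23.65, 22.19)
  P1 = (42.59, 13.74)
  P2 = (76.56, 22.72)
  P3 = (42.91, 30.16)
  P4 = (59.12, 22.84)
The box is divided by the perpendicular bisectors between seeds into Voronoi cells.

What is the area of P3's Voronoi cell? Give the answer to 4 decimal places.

Area of P3's cell: 255.2878

1. box [0,79]×[0,35]: [(0, 0) (79, 0) (79, 35) (0, 35)]
2. ⊥bis P3·P0 via (33.28,26.175): [(44.1115, 0) (79, 0) (79, 35) (29.6281, 35)]  |A|=1474.5566
3. ⊥bis P3·P1 via (42.75,21.95): [(34.9656, 22.1017) (79, 21.2435) (79, 35) (29.6281, 35)]  |A|=621.2853
4. ⊥bis P3·P2 via (59.735,26.44): [(34.9656, 22.1017) (58.6736, 21.6397) (61.6276, 35) (29.6281, 35)]  |A|=365.4257
5. ⊥bis P3·P4 via (51.015,26.5): [(34.9656, 22.1017) (48.9062, 21.83) (54.8534, 35) (29.6281, 35)]  |A|=255.2878
6. canonical 4-gon: [(34.9656, 22.1017) (48.9062, 21.83) (54.8534, 35) (29.6281, 35)]
7. shoelace: 255.2878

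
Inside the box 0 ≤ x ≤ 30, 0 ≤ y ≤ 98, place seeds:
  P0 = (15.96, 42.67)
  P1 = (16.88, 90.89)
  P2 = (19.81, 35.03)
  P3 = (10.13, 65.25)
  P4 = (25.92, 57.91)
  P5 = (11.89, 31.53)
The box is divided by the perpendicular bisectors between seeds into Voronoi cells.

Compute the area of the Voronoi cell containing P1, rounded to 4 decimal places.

1. box [0,30]×[0,98]: [(0, 0) (30, 0) (30, 98) (0, 98)]
2. ⊥bis P1·P0 via (16.42,66.78): [(0, 67.0933) (30, 66.5209) (30, 98) (0, 98)]  |A|=935.7872
3. ⊥bis P1·P2 via (18.345,62.96): [(0, 67.0933) (30, 66.5209) (30, 98) (0, 98)]  |A|=935.7872
4. ⊥bis P1·P3 via (13.505,78.07): [(0, 81.6253) (30, 73.7275) (30, 98) (0, 98)]  |A|=609.7072
5. ⊥bis P1·P4 via (21.4,74.4): [(0, 81.6253) (24.3618, 75.2118) (30, 76.7573) (30, 98) (0, 98)]  |A|=601.1659
6. ⊥bis P1·P5 via (14.385,61.21): [(0, 81.6253) (24.3618, 75.2118) (30, 76.7573) (30, 98) (0, 98)]  |A|=601.1659
7. canonical 5-gon: [(0, 81.6253) (24.3618, 75.2118) (30, 76.7573) (30, 98) (0, 98)]
8. shoelace: 601.1659

Area of P1's cell: 601.1659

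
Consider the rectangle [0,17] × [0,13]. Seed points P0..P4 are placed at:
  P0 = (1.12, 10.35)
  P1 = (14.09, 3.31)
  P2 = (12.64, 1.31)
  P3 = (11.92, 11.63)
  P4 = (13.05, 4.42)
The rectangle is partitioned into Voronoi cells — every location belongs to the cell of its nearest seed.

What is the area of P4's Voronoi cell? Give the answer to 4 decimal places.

1. box [0,17]×[0,13]: [(0, 0) (17, 0) (17, 13) (0, 13)]
2. ⊥bis P4·P0 via (7.085,7.385): [(3.4142, 0) (17, 0) (17, 13) (9.876, 13)]  |A|=134.6137
3. ⊥bis P4·P1 via (13.57,3.865): [(3.4142, 0) (9.4449, 0) (17, 7.0787) (17, 13) (9.876, 13)]  |A|=107.8735
4. ⊥bis P4·P2 via (12.845,2.865): [(5.3307, 3.8556) (12.5449, 2.9046) (17, 7.0787) (17, 13) (9.876, 13)]  |A|=84.2961
5. ⊥bis P4·P3 via (12.485,8.025): [(6.9738, 7.1612) (5.3307, 3.8556) (12.5449, 2.9046) (17, 7.0787) (17, 8.7326)]  |A|=42.1057
6. canonical 5-gon: [(6.9738, 7.1612) (5.3307, 3.8556) (12.5449, 2.9046) (17, 7.0787) (17, 8.7326)]
7. shoelace: 42.1057

Area of P4's cell: 42.1057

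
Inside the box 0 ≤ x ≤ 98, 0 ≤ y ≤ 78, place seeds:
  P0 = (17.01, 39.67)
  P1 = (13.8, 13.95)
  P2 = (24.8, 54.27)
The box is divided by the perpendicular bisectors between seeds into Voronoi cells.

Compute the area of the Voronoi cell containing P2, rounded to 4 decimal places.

1. box [0,98]×[0,78]: [(0, 0) (98, 0) (98, 78) (0, 78)]
2. ⊥bis P2·P0 via (20.905,46.97): [(0, 58.1241) (98, 5.8351) (98, 78) (0, 78)]  |A|=4510.0006
3. ⊥bis P2·P1 via (19.3,34.11): [(0, 58.1241) (71.9047, 19.7585) (98, 12.6393) (98, 78) (0, 78)]  |A|=4421.2217
4. canonical 5-gon: [(0, 58.1241) (71.9047, 19.7585) (98, 12.6393) (98, 78) (0, 78)]
5. shoelace: 4421.2217

Area of P2's cell: 4421.2217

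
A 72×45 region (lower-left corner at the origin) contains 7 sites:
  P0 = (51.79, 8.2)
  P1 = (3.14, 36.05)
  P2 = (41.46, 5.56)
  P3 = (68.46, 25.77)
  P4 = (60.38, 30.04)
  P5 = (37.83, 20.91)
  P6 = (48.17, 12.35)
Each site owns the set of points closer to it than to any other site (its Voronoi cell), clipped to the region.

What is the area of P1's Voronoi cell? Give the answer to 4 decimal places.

1. box [0,72]×[0,45]: [(0, 0) (72, 0) (72, 45) (0, 45)]
2. ⊥bis P1·P0 via (27.465,22.125): [(0, 0) (14.7994, 0) (40.5599, 45) (0, 45)]  |A|=1245.5852
3. ⊥bis P1·P2 via (22.3,20.805): [(0, 0) (5.7461, 0) (38.0177, 40.5591) (40.5599, 45) (0, 45)]  |A|=1061.9886
4. ⊥bis P1·P3 via (35.8,30.91): [(0, 0) (5.7461, 0) (37.1462, 39.4638) (38.0175, 45) (0, 45)]  |A|=1054.4078
5. ⊥bis P1·P4 via (31.76,33.045): [(0, 0) (5.7461, 0) (31.7176, 32.6411) (33.0152, 45) (0, 45)]  |A|=1011.442
6. ⊥bis P1·P5 via (20.485,28.48): [(0, 0) (5.7461, 0) (10.8607, 6.428) (27.6949, 45) (0, 45)]  |A|=796.9582
7. ⊥bis P1·P6 via (25.655,24.2): [(0, 0) (5.7461, 0) (10.8607, 6.428) (27.6949, 45) (0, 45)]  |A|=796.9582
8. canonical 5-gon: [(0, 0) (5.7461, 0) (10.8607, 6.428) (27.6949, 45) (0, 45)]
9. shoelace: 796.9582

Area of P1's cell: 796.9582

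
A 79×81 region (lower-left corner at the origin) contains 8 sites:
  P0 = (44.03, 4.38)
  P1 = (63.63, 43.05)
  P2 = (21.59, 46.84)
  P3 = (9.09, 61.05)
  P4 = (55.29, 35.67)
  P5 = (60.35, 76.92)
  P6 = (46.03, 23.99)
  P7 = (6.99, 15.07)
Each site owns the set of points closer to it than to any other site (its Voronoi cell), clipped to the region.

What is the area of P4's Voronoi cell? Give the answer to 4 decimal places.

Area of P4's cell: 617.3042

1. box [0,79]×[0,81]: [(0, 0) (79, 0) (79, 81) (0, 81)]
2. ⊥bis P4·P0 via (49.66,20.025): [(0, 37.8956) (79, 9.4667) (79, 81) (0, 81)]  |A|=4528.1875
3. ⊥bis P4·P1 via (59.46,39.36): [(0, 37.8956) (79, 9.4667) (79, 17.2782) (22.6131, 81) (0, 81)]  |A|=2731.6502
4. ⊥bis P4·P2 via (38.44,41.255): [(33.3488, 25.8947) (79, 9.4667) (79, 17.2782) (43.711, 57.1577)]  |A|=936.54
5. ⊥bis P4·P3 via (32.19,48.36): [(33.3488, 25.8947) (79, 9.4667) (79, 17.2782) (43.711, 57.1577)]  |A|=936.54
6. ⊥bis P4·P5 via (57.82,56.295): [(33.3488, 25.8947) (79, 9.4667) (79, 17.2782) (43.711, 57.1577)]  |A|=936.54
7. ⊥bis P4·P6 via (50.66,29.83): [(37.9841, 39.8796) (74.1382, 11.2163) (79, 9.4667) (79, 17.2782) (43.711, 57.1577)]  |A|=617.3042
8. ⊥bis P4·P7 via (31.14,25.37): [(37.9841, 39.8796) (74.1382, 11.2163) (79, 9.4667) (79, 17.2782) (43.711, 57.1577)]  |A|=617.3042
9. canonical 5-gon: [(37.9841, 39.8796) (74.1382, 11.2163) (79, 9.4667) (79, 17.2782) (43.711, 57.1577)]
10. shoelace: 617.3042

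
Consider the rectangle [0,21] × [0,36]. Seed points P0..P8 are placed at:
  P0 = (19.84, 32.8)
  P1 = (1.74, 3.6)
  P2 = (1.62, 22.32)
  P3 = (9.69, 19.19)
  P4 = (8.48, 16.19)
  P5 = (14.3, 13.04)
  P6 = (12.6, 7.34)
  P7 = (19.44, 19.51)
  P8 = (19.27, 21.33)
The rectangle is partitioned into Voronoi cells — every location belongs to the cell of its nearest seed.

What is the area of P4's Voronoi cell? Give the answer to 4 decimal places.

1. box [0,21]×[0,36]: [(0, 0) (21, 0) (21, 36) (0, 36)]
2. ⊥bis P4·P0 via (14.16,24.495): [(0, 34.1794) (0, 0) (21, 0) (21, 19.817)]  |A|=566.9615
3. ⊥bis P4·P1 via (5.11,9.895): [(0, 34.1794) (0, 12.6306) (21, 1.3884) (21, 19.817)]  |A|=419.7623
4. ⊥bis P4·P2 via (5.05,19.255): [(11.4119, 26.3745) (0, 13.6036) (0, 12.6306) (21, 1.3884) (21, 19.817)]  |A|=302.3581
5. ⊥bis P4·P3 via (9.085,17.69): [(5.091, 19.3009) (0, 13.6036) (0, 12.6306) (21, 1.3884) (21, 12.8843)]  |A|=192.5763
6. ⊥bis P4·P5 via (11.39,14.615): [(12.3431, 16.3759) (5.091, 19.3009) (0, 13.6036) (0, 12.6306) (7.9984, 8.3487)]  |A|=75.5133
7. ⊥bis P4·P6 via (10.54,11.765): [(9.6142, 11.334) (12.3431, 16.3759) (5.091, 19.3009) (0, 13.6036) (0, 12.6306) (5.7673, 9.5431)]  |A|=71.218
8. ⊥bis P4·P7 via (13.96,17.85): [(9.6142, 11.334) (12.3431, 16.3759) (5.091, 19.3009) (0, 13.6036) (0, 12.6306) (5.7673, 9.5431)]  |A|=71.218
9. ⊥bis P4·P8 via (13.875,18.76): [(9.6142, 11.334) (12.3431, 16.3759) (5.091, 19.3009) (0, 13.6036) (0, 12.6306) (5.7673, 9.5431)]  |A|=71.218
10. canonical 6-gon: [(9.6142, 11.334) (12.3431, 16.3759) (5.091, 19.3009) (0, 13.6036) (0, 12.6306) (5.7673, 9.5431)]
11. shoelace: 71.218

Area of P4's cell: 71.2180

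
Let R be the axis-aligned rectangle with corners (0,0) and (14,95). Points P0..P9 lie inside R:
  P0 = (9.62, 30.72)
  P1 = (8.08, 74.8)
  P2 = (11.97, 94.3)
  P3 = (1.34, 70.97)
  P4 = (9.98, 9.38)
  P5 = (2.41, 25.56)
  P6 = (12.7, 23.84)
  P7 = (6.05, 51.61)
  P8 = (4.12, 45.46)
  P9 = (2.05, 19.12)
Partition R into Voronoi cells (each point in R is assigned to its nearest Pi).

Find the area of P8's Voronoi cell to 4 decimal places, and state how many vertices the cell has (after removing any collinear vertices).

Area of P8's cell: 137.0614 (5 vertices)

1. box [0,14]×[0,95]: [(0, 0) (14, 0) (14, 95) (0, 95)]
2. ⊥bis P8·P0 via (6.87,38.09): [(0, 35.5266) (14, 40.7504) (14, 95) (0, 95)]  |A|=796.0609
3. ⊥bis P8·P1 via (6.1,60.13): [(0, 60.9533) (0, 35.5266) (14, 40.7504) (14, 59.0637)]  |A|=306.1803
4. ⊥bis P8·P2 via (8.045,69.88): [(0, 60.9533) (0, 35.5266) (14, 40.7504) (14, 59.0637)]  |A|=306.1803
5. ⊥bis P8·P3 via (2.73,58.215): [(12.4446, 59.2737) (0, 57.9175) (0, 35.5266) (14, 40.7504) (14, 59.0637)]  |A|=287.2905
6. ⊥bis P8·P4 via (7.05,27.42): [(12.4446, 59.2737) (0, 57.9175) (0, 35.5266) (14, 40.7504) (14, 59.0637)]  |A|=287.2905
7. ⊥bis P8·P5 via (3.265,35.51): [(12.4446, 59.2737) (0, 57.9175) (0, 35.7906) (0.5751, 35.7411) (14, 40.7504) (14, 59.0637)]  |A|=287.2146
8. ⊥bis P8·P6 via (8.41,34.65): [(12.4446, 59.2737) (0, 57.9175) (0, 35.7906) (0.5751, 35.7411) (14, 40.7504) (14, 59.0637)]  |A|=287.2146
9. ⊥bis P8·P7 via (5.085,48.535): [(0, 50.1308) (0, 35.7906) (0.5751, 35.7411) (14, 40.7504) (14, 45.7373)]  |A|=137.0614
10. ⊥bis P8·P9 via (3.085,32.29): [(0, 50.1308) (0, 35.7906) (0.5751, 35.7411) (14, 40.7504) (14, 45.7373)]  |A|=137.0614
11. canonical 5-gon: [(0, 50.1308) (0, 35.7906) (0.5751, 35.7411) (14, 40.7504) (14, 45.7373)]
12. shoelace: 137.0614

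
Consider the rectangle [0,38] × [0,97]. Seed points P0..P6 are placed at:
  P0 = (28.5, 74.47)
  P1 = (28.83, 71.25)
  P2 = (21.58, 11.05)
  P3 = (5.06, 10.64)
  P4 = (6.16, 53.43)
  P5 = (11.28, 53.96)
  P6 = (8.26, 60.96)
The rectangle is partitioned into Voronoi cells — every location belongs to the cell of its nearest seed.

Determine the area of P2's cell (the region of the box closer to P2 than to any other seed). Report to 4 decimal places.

1. box [0,38]×[0,97]: [(0, 0) (38, 0) (38, 97) (0, 97)]
2. ⊥bis P2·P0 via (25.04,42.76): [(0, 45.4922) (0, 0) (38, 0) (38, 41.3459)]  |A|=1649.9238
3. ⊥bis P2·P1 via (25.205,41.15): [(0, 44.1855) (0, 0) (38, 0) (38, 39.6091)]  |A|=1592.0966
4. ⊥bis P2·P3 via (13.32,10.845): [(12.53, 42.6765) (13.5892, 0) (38, 0) (38, 39.6091)]  |A|=1025.3061
5. ⊥bis P2·P4 via (13.87,32.24): [(35.0871, 39.9599) (12.7987, 31.8502) (13.5892, 0) (38, 0) (38, 39.6091)]  |A|=903.5661
6. ⊥bis P2·P5 via (16.43,32.505): [(12.804, 31.6346) (13.5892, 0) (38, 0) (38, 37.6826)]  |A|=860.8389
7. ⊥bis P2·P6 via (14.92,36.005): [(12.804, 31.6346) (13.5892, 0) (38, 0) (38, 37.6826)]  |A|=860.8389
8. canonical 4-gon: [(12.804, 31.6346) (13.5892, 0) (38, 0) (38, 37.6826)]
9. shoelace: 860.8389

Area of P2's cell: 860.8389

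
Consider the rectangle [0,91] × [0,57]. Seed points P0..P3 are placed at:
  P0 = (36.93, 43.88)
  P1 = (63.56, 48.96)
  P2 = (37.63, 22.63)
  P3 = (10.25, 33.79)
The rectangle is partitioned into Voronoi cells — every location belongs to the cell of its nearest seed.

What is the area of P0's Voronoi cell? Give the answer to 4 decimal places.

Area of P0's cell: 693.5453

1. box [0,91]×[0,57]: [(0, 0) (91, 0) (91, 57) (0, 57)]
2. ⊥bis P0·P1 via (50.245,46.42): [(0, 0) (59.1002, 0) (48.2267, 57) (0, 57)]  |A|=3058.8172
3. ⊥bis P0·P2 via (37.28,33.255): [(0, 32.027) (52.6597, 33.7616) (48.2267, 57) (0, 57)]  |A|=1217.8925
4. ⊥bis P0·P3 via (23.59,38.835): [(25.8428, 32.8782) (52.6597, 33.7616) (48.2267, 57) (16.7203, 57)]  |A|=693.5453
5. canonical 4-gon: [(25.8428, 32.8782) (52.6597, 33.7616) (48.2267, 57) (16.7203, 57)]
6. shoelace: 693.5453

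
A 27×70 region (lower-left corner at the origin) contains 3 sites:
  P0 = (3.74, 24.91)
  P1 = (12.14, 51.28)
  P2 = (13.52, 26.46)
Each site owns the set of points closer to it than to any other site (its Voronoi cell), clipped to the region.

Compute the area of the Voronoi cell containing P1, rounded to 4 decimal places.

1. box [0,27]×[0,70]: [(0, 0) (27, 0) (27, 70) (0, 70)]
2. ⊥bis P1·P0 via (7.94,38.095): [(0, 40.6242) (27, 32.0236) (27, 70) (0, 70)]  |A|=909.2548
3. ⊥bis P1·P2 via (12.83,38.87): [(0, 40.6242) (6.5953, 38.5233) (27, 39.6579) (27, 70) (0, 70)]  |A|=831.367
4. canonical 5-gon: [(0, 40.6242) (6.5953, 38.5233) (27, 39.6579) (27, 70) (0, 70)]
5. shoelace: 831.367

Area of P1's cell: 831.3670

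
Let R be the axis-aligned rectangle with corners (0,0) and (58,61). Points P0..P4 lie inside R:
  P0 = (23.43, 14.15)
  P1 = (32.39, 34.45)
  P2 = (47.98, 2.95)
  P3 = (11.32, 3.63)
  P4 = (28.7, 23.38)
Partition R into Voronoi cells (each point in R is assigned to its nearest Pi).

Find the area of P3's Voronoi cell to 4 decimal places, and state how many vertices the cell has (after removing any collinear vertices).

1. box [0,58]×[0,61]: [(0, 0) (58, 0) (58, 61) (0, 61)]
2. ⊥bis P3·P0 via (17.375,8.89): [(0, 28.8911) (0, 0) (25.0978, 0)]  |A|=362.5508
3. ⊥bis P3·P1 via (21.855,19.04): [(0, 28.8911) (0, 0) (25.0978, 0)]  |A|=362.5508
4. ⊥bis P3·P2 via (29.65,3.29): [(0, 28.8911) (0, 0) (25.0978, 0)]  |A|=362.5508
5. ⊥bis P3·P4 via (20.01,13.505): [(0, 28.8911) (0, 0) (25.0978, 0)]  |A|=362.5508
6. canonical 3-gon: [(0, 28.8911) (0, 0) (25.0978, 0)]
7. shoelace: 362.5508

Area of P3's cell: 362.5508 (3 vertices)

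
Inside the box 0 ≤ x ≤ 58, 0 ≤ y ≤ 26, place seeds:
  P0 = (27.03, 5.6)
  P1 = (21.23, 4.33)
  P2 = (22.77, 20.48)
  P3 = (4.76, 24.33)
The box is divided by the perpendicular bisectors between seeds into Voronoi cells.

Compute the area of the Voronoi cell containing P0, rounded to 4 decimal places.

Area of P0's cell: 602.0683

1. box [0,58]×[0,26]: [(0, 0) (58, 0) (58, 26) (0, 26)]
2. ⊥bis P0·P1 via (24.13,4.965): [(25.2172, 0) (58, 0) (58, 26) (19.5241, 26)]  |A|=926.3641
3. ⊥bis P0·P2 via (24.9,13.04): [(22.5116, 12.3562) (25.2172, 0) (58, 0) (58, 22.5162)]  |A|=602.0683
4. ⊥bis P0·P3 via (15.895,14.965): [(22.5116, 12.3562) (25.2172, 0) (58, 0) (58, 22.5162)]  |A|=602.0683
5. canonical 4-gon: [(22.5116, 12.3562) (25.2172, 0) (58, 0) (58, 22.5162)]
6. shoelace: 602.0683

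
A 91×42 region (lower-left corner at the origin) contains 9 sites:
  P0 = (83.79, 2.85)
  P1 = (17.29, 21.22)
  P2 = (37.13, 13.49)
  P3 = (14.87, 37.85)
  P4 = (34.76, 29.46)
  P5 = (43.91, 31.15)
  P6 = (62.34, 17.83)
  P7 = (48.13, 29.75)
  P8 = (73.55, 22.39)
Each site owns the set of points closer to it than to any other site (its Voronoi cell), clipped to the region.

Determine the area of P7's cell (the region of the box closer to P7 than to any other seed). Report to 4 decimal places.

1. box [0,91]×[0,42]: [(0, 0) (91, 0) (91, 42) (0, 42)]
2. ⊥bis P7·P0 via (65.96,16.3): [(0, 0) (53.6642, 0) (85.3467, 42) (0, 42)]  |A|=2919.228
3. ⊥bis P7·P1 via (32.71,25.485): [(39.7589, 0) (53.6642, 0) (85.3467, 42) (28.1421, 42)]  |A|=1493.307
4. ⊥bis P7·P2 via (42.63,21.62): [(31.7417, 28.986) (60.7342, 9.3724) (85.3467, 42) (28.1421, 42)]  |A|=1086.5781
5. ⊥bis P7·P3 via (31.5,33.8): [(30.9897, 31.7047) (31.7417, 28.986) (60.7342, 9.3724) (85.3467, 42) (33.497, 42)]  |A|=1059.013
6. ⊥bis P7·P4 via (41.445,29.605): [(41.6031, 22.3147) (60.7342, 9.3724) (85.3467, 42) (41.1761, 42)]  |A|=906.1271
7. ⊥bis P7·P5 via (46.02,30.45): [(43.0062, 21.3655) (60.7342, 9.3724) (85.3467, 42) (49.8518, 42)]  |A|=803.0116
8. ⊥bis P7·P6 via (55.235,23.79): [(43.0062, 21.3655) (49.5103, 16.9655) (70.5104, 42) (49.8518, 42)]  |A|=340.7542
9. ⊥bis P7·P8 via (60.84,26.07): [(43.0062, 21.3655) (49.5103, 16.9655) (62.7862, 32.7919) (65.4523, 42) (49.8518, 42)]  |A|=317.4667
10. canonical 5-gon: [(43.0062, 21.3655) (49.5103, 16.9655) (62.7862, 32.7919) (65.4523, 42) (49.8518, 42)]
11. shoelace: 317.4667

Area of P7's cell: 317.4667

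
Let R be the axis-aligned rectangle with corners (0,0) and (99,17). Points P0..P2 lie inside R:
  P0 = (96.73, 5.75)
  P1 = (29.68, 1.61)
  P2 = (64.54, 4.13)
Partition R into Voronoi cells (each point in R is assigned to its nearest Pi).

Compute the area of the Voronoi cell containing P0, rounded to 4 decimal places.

Area of P0's cell: 315.2507

1. box [0,99]×[0,17]: [(0, 0) (99, 0) (99, 17) (0, 17)]
2. ⊥bis P0·P1 via (63.205,3.68): [(63.4322, 0) (99, 0) (99, 17) (62.3826, 17)]  |A|=613.5744
3. ⊥bis P0·P2 via (80.635,4.94): [(80.8836, 0) (99, 0) (99, 17) (80.0281, 17)]  |A|=315.2507
4. canonical 4-gon: [(80.8836, 0) (99, 0) (99, 17) (80.0281, 17)]
5. shoelace: 315.2507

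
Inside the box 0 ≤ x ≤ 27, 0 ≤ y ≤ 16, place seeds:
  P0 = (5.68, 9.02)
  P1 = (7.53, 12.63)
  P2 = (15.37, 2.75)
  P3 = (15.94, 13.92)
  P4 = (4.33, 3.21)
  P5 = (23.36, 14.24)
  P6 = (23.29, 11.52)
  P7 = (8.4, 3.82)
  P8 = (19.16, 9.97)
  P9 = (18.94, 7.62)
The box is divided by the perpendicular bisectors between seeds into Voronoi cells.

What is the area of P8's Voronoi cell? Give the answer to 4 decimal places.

1. box [0,27]×[0,16]: [(0, 0) (27, 0) (27, 16) (0, 16)]
2. ⊥bis P8·P0 via (12.42,9.495): [(13.0892, 0) (27, 0) (27, 16) (11.9616, 16)]  |A|=231.5942
3. ⊥bis P8·P1 via (13.345,11.3): [(12.5406, 7.7832) (13.0892, 0) (27, 0) (27, 16) (14.42, 16)]  |A|=221.4941
4. ⊥bis P8·P2 via (17.265,6.36): [(12.7564, 8.7267) (27, 1.2498) (27, 16) (14.42, 16)]  |A|=150.797
5. ⊥bis P8·P3 via (17.55,11.945): [(13.2708, 8.4567) (27, 1.2498) (27, 16) (22.5243, 16)]  |A|=118.1349
6. ⊥bis P8·P4 via (11.745,6.59): [(13.2708, 8.4567) (27, 1.2498) (27, 16) (22.5243, 16)]  |A|=118.1349
7. ⊥bis P8·P5 via (21.26,12.105): [(19.6676, 13.6713) (13.2708, 8.4567) (27, 1.2498) (27, 6.4591)]  |A|=77.9448
8. ⊥bis P8·P6 via (21.225,10.745): [(20.3954, 12.9554) (19.6676, 13.6713) (13.2708, 8.4567) (24.246, 2.6954)]  |A|=49.3977
9. ⊥bis P8·P7 via (13.78,6.895): [(20.3954, 12.9554) (19.6676, 13.6713) (13.2708, 8.4567) (24.246, 2.6954)]  |A|=49.3977
10. ⊥bis P8·P9 via (19.05,8.795): [(22.0627, 8.513) (20.3954, 12.9554) (19.6676, 13.6713) (14.2384, 9.2454)]  |A|=20.3226
11. canonical 4-gon: [(22.0627, 8.513) (20.3954, 12.9554) (19.6676, 13.6713) (14.2384, 9.2454)]
12. shoelace: 20.3226

Area of P8's cell: 20.3226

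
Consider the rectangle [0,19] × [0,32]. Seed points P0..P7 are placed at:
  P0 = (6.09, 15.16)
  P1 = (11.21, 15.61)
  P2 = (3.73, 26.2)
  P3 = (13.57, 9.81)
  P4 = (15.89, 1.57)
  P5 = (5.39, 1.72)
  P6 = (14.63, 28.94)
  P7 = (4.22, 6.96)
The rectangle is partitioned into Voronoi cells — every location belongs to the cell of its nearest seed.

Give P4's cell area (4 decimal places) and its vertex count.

Area of P4's cell: 47.7395 (4 vertices)

1. box [0,19]×[0,32]: [(0, 0) (19, 0) (19, 32) (0, 32)]
2. ⊥bis P4·P0 via (10.99,8.365): [(0, 0.4399) (0, 0) (19, 0) (19, 14.1412)]  |A|=138.5201
3. ⊥bis P4·P1 via (13.55,8.59): [(9.3697, 7.1966) (0, 0.4399) (0, 0) (19, 0) (19, 10.4067)]  |A|=120.538
4. ⊥bis P4·P2 via (9.81,13.885): [(9.3697, 7.1966) (0, 0.4399) (0, 0) (19, 0) (19, 10.4067)]  |A|=120.538
5. ⊥bis P4·P3 via (14.73,5.69): [(2.5089, 2.2491) (0, 0.4399) (0, 0) (19, 0) (19, 6.8922)]  |A|=78.7486
6. ⊥bis P4·P5 via (10.64,1.645): [(10.6815, 4.5501) (10.6165, 0) (19, 0) (19, 6.8922)]  |A|=47.7395
7. ⊥bis P4·P6 via (15.26,15.255): [(10.6815, 4.5501) (10.6165, 0) (19, 0) (19, 6.8922)]  |A|=47.7395
8. ⊥bis P4·P7 via (10.055,4.265): [(10.6815, 4.5501) (10.6165, 0) (19, 0) (19, 6.8922)]  |A|=47.7395
9. canonical 4-gon: [(10.6815, 4.5501) (10.6165, 0) (19, 0) (19, 6.8922)]
10. shoelace: 47.7395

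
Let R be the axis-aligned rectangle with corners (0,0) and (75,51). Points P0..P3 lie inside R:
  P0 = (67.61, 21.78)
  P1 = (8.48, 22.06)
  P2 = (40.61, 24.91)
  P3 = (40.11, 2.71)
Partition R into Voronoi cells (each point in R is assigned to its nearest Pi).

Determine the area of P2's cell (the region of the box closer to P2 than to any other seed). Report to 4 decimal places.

1. box [0,75]×[0,51]: [(0, 0) (75, 0) (75, 51) (0, 51)]
2. ⊥bis P2·P0 via (54.11,23.345): [(0, 0) (51.4037, 0) (57.3159, 51) (0, 51)]  |A|=2772.3508
3. ⊥bis P2·P1 via (24.545,23.485): [(26.6282, 0) (51.4037, 0) (57.3159, 51) (22.1044, 51)]  |A|=1529.6713
4. ⊥bis P2·P3 via (40.36,13.81): [(25.3733, 14.1475) (52.9717, 13.526) (57.3159, 51) (22.1044, 51)]  |A|=1167.2798
5. canonical 4-gon: [(25.3733, 14.1475) (52.9717, 13.526) (57.3159, 51) (22.1044, 51)]
6. shoelace: 1167.2798

Area of P2's cell: 1167.2798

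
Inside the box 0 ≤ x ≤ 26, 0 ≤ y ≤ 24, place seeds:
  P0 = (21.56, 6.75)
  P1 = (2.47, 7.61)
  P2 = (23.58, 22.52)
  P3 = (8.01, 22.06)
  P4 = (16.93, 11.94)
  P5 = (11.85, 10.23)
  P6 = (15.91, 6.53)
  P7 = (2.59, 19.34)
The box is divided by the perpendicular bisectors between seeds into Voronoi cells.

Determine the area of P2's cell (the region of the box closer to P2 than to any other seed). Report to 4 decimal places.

Area of P2's cell: 72.8434

1. box [0,26]×[0,24]: [(0, 0) (26, 0) (26, 24) (0, 24)]
2. ⊥bis P2·P0 via (22.57,14.635): [(0, 17.526) (26, 14.1956) (26, 24) (0, 24)]  |A|=211.6183
3. ⊥bis P2·P1 via (13.025,15.065): [(12.4095, 15.9365) (26, 14.1956) (26, 24) (6.7142, 24)]  |A|=144.3789
4. ⊥bis P2·P3 via (15.795,22.29): [(15.9963, 15.477) (26, 14.1956) (26, 24) (15.7445, 24)]  |A|=92.7437
5. ⊥bis P2·P4 via (20.255,17.23): [(15.8629, 19.9906) (24.8478, 14.3432) (26, 14.1956) (26, 24) (15.7445, 24)]  |A|=72.8434
6. ⊥bis P2·P5 via (17.715,16.375): [(15.8629, 19.9906) (24.8478, 14.3432) (26, 14.1956) (26, 24) (15.7445, 24)]  |A|=72.8434
7. ⊥bis P2·P6 via (19.745,14.525): [(15.8629, 19.9906) (24.8478, 14.3432) (26, 14.1956) (26, 24) (15.7445, 24)]  |A|=72.8434
8. ⊥bis P2·P7 via (13.085,20.93): [(15.8629, 19.9906) (24.8478, 14.3432) (26, 14.1956) (26, 24) (15.7445, 24)]  |A|=72.8434
9. canonical 5-gon: [(15.8629, 19.9906) (24.8478, 14.3432) (26, 14.1956) (26, 24) (15.7445, 24)]
10. shoelace: 72.8434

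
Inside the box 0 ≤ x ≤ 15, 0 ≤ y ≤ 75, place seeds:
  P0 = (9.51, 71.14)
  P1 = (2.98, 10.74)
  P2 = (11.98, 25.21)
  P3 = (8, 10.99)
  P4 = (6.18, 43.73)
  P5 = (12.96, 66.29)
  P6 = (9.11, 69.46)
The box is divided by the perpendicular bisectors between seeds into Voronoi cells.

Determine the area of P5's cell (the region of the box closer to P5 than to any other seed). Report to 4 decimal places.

Area of P5's cell: 121.4163

1. box [0,15]×[0,75]: [(0, 0) (15, 0) (15, 75) (0, 75)]
2. ⊥bis P5·P0 via (11.235,68.715): [(0, 60.7231) (0, 0) (15, 0) (15, 71.3932)]  |A|=990.8722
3. ⊥bis P5·P1 via (7.97,38.515): [(0, 60.7231) (0, 39.9469) (15, 37.252) (15, 71.3932)]  |A|=411.8806
4. ⊥bis P5·P2 via (12.47,45.75): [(0, 60.7231) (0, 46.0475) (15, 45.6896) (15, 71.3932)]  |A|=302.8437
5. ⊥bis P5·P3 via (10.48,38.64): [(0, 60.7231) (0, 46.0475) (15, 45.6896) (15, 71.3932)]  |A|=302.8437
6. ⊥bis P5·P4 via (9.57,55.01): [(0, 60.7231) (0, 57.8861) (15, 53.3781) (15, 71.3932)]  |A|=156.3906
7. ⊥bis P5·P6 via (11.035,67.875): [(12.4217, 69.5591) (2.2529, 57.209) (15, 53.3781) (15, 71.3932)]  |A|=121.4163
8. canonical 4-gon: [(12.4217, 69.5591) (2.2529, 57.209) (15, 53.3781) (15, 71.3932)]
9. shoelace: 121.4163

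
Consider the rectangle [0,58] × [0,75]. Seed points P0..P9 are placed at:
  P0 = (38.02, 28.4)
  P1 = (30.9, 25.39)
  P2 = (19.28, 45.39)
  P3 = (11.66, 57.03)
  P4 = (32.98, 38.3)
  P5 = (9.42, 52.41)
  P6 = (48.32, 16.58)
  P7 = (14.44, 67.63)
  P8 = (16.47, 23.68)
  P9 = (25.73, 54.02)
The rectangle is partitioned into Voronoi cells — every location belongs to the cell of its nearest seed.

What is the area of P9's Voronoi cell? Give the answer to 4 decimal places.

1. box [0,58]×[0,75]: [(0, 0) (58, 0) (58, 75) (0, 75)]
2. ⊥bis P9·P0 via (31.875,41.21): [(0, 25.9195) (58, 53.7423) (58, 75) (0, 75)]  |A|=2039.8105
3. ⊥bis P9·P1 via (28.315,39.705): [(0, 34.5919) (28.9928, 39.8274) (58, 53.7423) (58, 75) (0, 75)]  |A|=1914.0916
4. ⊥bis P9·P2 via (22.505,49.705): [(0, 66.5251) (33.0908, 41.7932) (58, 53.7423) (58, 75) (0, 75)]  |A|=1367.9739
5. ⊥bis P9·P3 via (18.695,55.525): [(18.1468, 52.9623) (33.0908, 41.7932) (58, 53.7423) (58, 75) (22.8613, 75)]  |A|=1039.1727
6. ⊥bis P9·P4 via (29.355,46.16): [(18.1468, 52.9623) (28.0521, 45.5591) (58, 59.371) (58, 75) (22.8613, 75)]  |A|=877.8825
7. ⊥bis P9·P5 via (17.575,53.215): [(18.1468, 52.9623) (28.0521, 45.5591) (58, 59.371) (58, 75) (22.8613, 75)]  |A|=877.8825
8. ⊥bis P9·P6 via (37.025,35.3): [(18.1468, 52.9623) (28.0521, 45.5591) (58, 59.371) (58, 75) (22.8613, 75)]  |A|=877.8825
9. ⊥bis P9·P7 via (20.085,60.825): [(19.7736, 60.5667) (18.1468, 52.9623) (28.0521, 45.5591) (58, 59.371) (58, 75) (37.1728, 75)]  |A|=774.6007
10. ⊥bis P9·P8 via (21.1,38.85): [(19.7736, 60.5667) (18.1468, 52.9623) (28.0521, 45.5591) (58, 59.371) (58, 75) (37.1728, 75)]  |A|=774.6007
11. canonical 6-gon: [(19.7736, 60.5667) (18.1468, 52.9623) (28.0521, 45.5591) (58, 59.371) (58, 75) (37.1728, 75)]
12. shoelace: 774.6007

Area of P9's cell: 774.6007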